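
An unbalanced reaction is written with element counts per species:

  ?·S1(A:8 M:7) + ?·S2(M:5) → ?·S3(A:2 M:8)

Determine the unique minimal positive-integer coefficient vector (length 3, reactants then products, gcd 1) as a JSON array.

A: 1·8+5·0 = 8 | 4·2 = 8
M: 1·7+5·5 = 32 | 4·8 = 32
gcd(1,5,4) = 1

Coefficients: [1, 5, 4]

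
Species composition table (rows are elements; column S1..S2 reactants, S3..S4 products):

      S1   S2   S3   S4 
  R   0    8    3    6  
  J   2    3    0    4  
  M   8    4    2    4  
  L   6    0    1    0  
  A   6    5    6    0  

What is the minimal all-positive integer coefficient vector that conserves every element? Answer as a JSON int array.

Coefficients: [1, 6, 6, 5]

R: 1·0+6·8 = 48 | 6·3+5·6 = 48
J: 1·2+6·3 = 20 | 6·0+5·4 = 20
M: 1·8+6·4 = 32 | 6·2+5·4 = 32
L: 1·6+6·0 = 6 | 6·1+5·0 = 6
A: 1·6+6·5 = 36 | 6·6+5·0 = 36
gcd(1,6,6,5) = 1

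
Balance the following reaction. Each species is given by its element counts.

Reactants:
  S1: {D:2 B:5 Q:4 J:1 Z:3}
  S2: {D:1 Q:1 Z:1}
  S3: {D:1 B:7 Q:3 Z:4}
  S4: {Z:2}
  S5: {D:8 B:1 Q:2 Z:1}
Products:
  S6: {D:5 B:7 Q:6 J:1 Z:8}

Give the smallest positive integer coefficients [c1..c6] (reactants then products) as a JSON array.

D: 4·2+3·1+1·1+6·0+1·8 = 20 | 4·5 = 20
B: 4·5+3·0+1·7+6·0+1·1 = 28 | 4·7 = 28
Q: 4·4+3·1+1·3+6·0+1·2 = 24 | 4·6 = 24
J: 4·1+3·0+1·0+6·0+1·0 = 4 | 4·1 = 4
Z: 4·3+3·1+1·4+6·2+1·1 = 32 | 4·8 = 32
gcd(4,3,1,6,1,4) = 1

Coefficients: [4, 3, 1, 6, 1, 4]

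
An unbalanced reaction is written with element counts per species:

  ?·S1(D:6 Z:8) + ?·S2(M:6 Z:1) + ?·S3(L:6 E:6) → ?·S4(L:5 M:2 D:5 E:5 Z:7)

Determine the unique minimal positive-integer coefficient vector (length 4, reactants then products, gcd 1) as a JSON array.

Coefficients: [5, 2, 5, 6]

L: 5·0+2·0+5·6 = 30 | 6·5 = 30
M: 5·0+2·6+5·0 = 12 | 6·2 = 12
D: 5·6+2·0+5·0 = 30 | 6·5 = 30
E: 5·0+2·0+5·6 = 30 | 6·5 = 30
Z: 5·8+2·1+5·0 = 42 | 6·7 = 42
gcd(5,2,5,6) = 1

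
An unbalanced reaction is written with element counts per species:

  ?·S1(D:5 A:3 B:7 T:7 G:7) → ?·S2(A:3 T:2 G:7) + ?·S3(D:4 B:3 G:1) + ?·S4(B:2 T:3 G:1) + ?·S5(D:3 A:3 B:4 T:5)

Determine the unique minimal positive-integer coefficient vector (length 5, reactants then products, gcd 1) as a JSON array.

Coefficients: [3, 2, 3, 4, 1]

D: 3·5 = 15 | 2·0+3·4+4·0+1·3 = 15
A: 3·3 = 9 | 2·3+3·0+4·0+1·3 = 9
B: 3·7 = 21 | 2·0+3·3+4·2+1·4 = 21
T: 3·7 = 21 | 2·2+3·0+4·3+1·5 = 21
G: 3·7 = 21 | 2·7+3·1+4·1+1·0 = 21
gcd(3,2,3,4,1) = 1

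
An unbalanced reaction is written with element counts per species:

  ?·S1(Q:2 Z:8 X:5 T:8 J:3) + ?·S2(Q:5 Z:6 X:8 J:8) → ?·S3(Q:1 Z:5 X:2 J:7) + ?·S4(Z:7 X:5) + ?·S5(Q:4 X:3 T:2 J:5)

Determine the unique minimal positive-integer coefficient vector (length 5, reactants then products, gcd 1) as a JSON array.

Coefficients: [1, 3, 1, 3, 4]

Q: 1·2+3·5 = 17 | 1·1+3·0+4·4 = 17
Z: 1·8+3·6 = 26 | 1·5+3·7+4·0 = 26
X: 1·5+3·8 = 29 | 1·2+3·5+4·3 = 29
T: 1·8+3·0 = 8 | 1·0+3·0+4·2 = 8
J: 1·3+3·8 = 27 | 1·7+3·0+4·5 = 27
gcd(1,3,1,3,4) = 1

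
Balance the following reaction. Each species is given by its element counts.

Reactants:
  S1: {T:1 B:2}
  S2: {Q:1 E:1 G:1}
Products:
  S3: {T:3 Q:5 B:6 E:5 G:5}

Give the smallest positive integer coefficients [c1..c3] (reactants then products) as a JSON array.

T: 3·1+5·0 = 3 | 1·3 = 3
Q: 3·0+5·1 = 5 | 1·5 = 5
B: 3·2+5·0 = 6 | 1·6 = 6
E: 3·0+5·1 = 5 | 1·5 = 5
G: 3·0+5·1 = 5 | 1·5 = 5
gcd(3,5,1) = 1

Coefficients: [3, 5, 1]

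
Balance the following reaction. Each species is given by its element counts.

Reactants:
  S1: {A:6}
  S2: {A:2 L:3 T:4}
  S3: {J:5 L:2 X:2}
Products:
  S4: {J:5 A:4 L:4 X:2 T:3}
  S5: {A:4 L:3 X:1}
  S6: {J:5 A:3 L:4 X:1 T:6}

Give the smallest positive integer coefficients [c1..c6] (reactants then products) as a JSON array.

J: 3·0+6·0+6·5 = 30 | 4·5+2·0+2·5 = 30
A: 3·6+6·2+6·0 = 30 | 4·4+2·4+2·3 = 30
L: 3·0+6·3+6·2 = 30 | 4·4+2·3+2·4 = 30
X: 3·0+6·0+6·2 = 12 | 4·2+2·1+2·1 = 12
T: 3·0+6·4+6·0 = 24 | 4·3+2·0+2·6 = 24
gcd(3,6,6,4,2,2) = 1

Coefficients: [3, 6, 6, 4, 2, 2]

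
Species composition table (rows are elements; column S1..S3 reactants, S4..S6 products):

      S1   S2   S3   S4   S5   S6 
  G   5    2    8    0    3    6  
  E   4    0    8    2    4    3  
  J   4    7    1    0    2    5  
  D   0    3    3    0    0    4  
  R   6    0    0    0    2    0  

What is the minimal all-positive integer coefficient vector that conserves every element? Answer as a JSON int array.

G: 1·5+4·2+4·8 = 45 | 3·0+3·3+6·6 = 45
E: 1·4+4·0+4·8 = 36 | 3·2+3·4+6·3 = 36
J: 1·4+4·7+4·1 = 36 | 3·0+3·2+6·5 = 36
D: 1·0+4·3+4·3 = 24 | 3·0+3·0+6·4 = 24
R: 1·6+4·0+4·0 = 6 | 3·0+3·2+6·0 = 6
gcd(1,4,4,3,3,6) = 1

Coefficients: [1, 4, 4, 3, 3, 6]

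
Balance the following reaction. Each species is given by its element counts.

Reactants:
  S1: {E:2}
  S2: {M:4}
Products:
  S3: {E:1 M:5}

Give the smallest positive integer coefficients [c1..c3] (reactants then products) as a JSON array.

Coefficients: [2, 5, 4]

E: 2·2+5·0 = 4 | 4·1 = 4
M: 2·0+5·4 = 20 | 4·5 = 20
gcd(2,5,4) = 1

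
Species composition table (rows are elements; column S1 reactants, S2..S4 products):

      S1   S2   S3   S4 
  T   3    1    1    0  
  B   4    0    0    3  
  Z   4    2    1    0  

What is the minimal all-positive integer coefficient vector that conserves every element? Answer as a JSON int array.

T: 3·3 = 9 | 3·1+6·1+4·0 = 9
B: 3·4 = 12 | 3·0+6·0+4·3 = 12
Z: 3·4 = 12 | 3·2+6·1+4·0 = 12
gcd(3,3,6,4) = 1

Coefficients: [3, 3, 6, 4]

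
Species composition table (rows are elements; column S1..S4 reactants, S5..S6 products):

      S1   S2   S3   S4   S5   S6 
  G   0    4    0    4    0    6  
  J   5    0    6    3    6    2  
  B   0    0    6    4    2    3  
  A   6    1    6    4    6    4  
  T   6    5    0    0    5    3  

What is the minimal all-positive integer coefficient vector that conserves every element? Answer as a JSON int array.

G: 3·0+4·4+1·0+5·4 = 36 | 4·0+6·6 = 36
J: 3·5+4·0+1·6+5·3 = 36 | 4·6+6·2 = 36
B: 3·0+4·0+1·6+5·4 = 26 | 4·2+6·3 = 26
A: 3·6+4·1+1·6+5·4 = 48 | 4·6+6·4 = 48
T: 3·6+4·5+1·0+5·0 = 38 | 4·5+6·3 = 38
gcd(3,4,1,5,4,6) = 1

Coefficients: [3, 4, 1, 5, 4, 6]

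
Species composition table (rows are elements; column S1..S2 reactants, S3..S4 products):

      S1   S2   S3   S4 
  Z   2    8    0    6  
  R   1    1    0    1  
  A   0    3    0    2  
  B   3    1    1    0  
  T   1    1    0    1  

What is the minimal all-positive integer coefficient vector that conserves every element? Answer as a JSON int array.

Coefficients: [1, 2, 5, 3]

Z: 1·2+2·8 = 18 | 5·0+3·6 = 18
R: 1·1+2·1 = 3 | 5·0+3·1 = 3
A: 1·0+2·3 = 6 | 5·0+3·2 = 6
B: 1·3+2·1 = 5 | 5·1+3·0 = 5
T: 1·1+2·1 = 3 | 5·0+3·1 = 3
gcd(1,2,5,3) = 1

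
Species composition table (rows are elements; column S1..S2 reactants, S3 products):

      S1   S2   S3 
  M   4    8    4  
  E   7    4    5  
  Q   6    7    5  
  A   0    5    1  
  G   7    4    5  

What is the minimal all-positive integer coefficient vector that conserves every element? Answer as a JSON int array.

Coefficients: [3, 1, 5]

M: 3·4+1·8 = 20 | 5·4 = 20
E: 3·7+1·4 = 25 | 5·5 = 25
Q: 3·6+1·7 = 25 | 5·5 = 25
A: 3·0+1·5 = 5 | 5·1 = 5
G: 3·7+1·4 = 25 | 5·5 = 25
gcd(3,1,5) = 1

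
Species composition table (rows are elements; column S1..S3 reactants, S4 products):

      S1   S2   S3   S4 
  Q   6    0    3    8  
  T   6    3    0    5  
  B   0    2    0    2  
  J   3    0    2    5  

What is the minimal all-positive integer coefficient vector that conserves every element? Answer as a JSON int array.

Coefficients: [1, 3, 6, 3]

Q: 1·6+3·0+6·3 = 24 | 3·8 = 24
T: 1·6+3·3+6·0 = 15 | 3·5 = 15
B: 1·0+3·2+6·0 = 6 | 3·2 = 6
J: 1·3+3·0+6·2 = 15 | 3·5 = 15
gcd(1,3,6,3) = 1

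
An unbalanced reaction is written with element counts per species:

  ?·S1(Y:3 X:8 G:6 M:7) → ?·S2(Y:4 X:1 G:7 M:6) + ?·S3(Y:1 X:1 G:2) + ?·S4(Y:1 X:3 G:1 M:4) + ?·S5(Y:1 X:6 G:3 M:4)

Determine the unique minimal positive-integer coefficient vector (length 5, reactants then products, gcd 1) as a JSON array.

Y: 6·3 = 18 | 1·4+5·1+4·1+5·1 = 18
X: 6·8 = 48 | 1·1+5·1+4·3+5·6 = 48
G: 6·6 = 36 | 1·7+5·2+4·1+5·3 = 36
M: 6·7 = 42 | 1·6+5·0+4·4+5·4 = 42
gcd(6,1,5,4,5) = 1

Coefficients: [6, 1, 5, 4, 5]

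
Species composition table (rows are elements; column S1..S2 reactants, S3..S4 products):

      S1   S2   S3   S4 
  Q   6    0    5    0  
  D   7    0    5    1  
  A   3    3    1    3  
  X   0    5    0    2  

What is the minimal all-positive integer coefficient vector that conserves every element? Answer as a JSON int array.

Q: 5·6+2·0 = 30 | 6·5+5·0 = 30
D: 5·7+2·0 = 35 | 6·5+5·1 = 35
A: 5·3+2·3 = 21 | 6·1+5·3 = 21
X: 5·0+2·5 = 10 | 6·0+5·2 = 10
gcd(5,2,6,5) = 1

Coefficients: [5, 2, 6, 5]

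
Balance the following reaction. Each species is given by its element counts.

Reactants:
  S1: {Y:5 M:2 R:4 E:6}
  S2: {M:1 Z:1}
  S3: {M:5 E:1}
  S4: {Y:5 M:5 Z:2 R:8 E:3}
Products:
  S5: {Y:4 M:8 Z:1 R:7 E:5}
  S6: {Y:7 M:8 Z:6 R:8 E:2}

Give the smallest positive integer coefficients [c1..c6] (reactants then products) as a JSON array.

Y: 1·5+6·0+3·0+5·5 = 30 | 4·4+2·7 = 30
M: 1·2+6·1+3·5+5·5 = 48 | 4·8+2·8 = 48
Z: 1·0+6·1+3·0+5·2 = 16 | 4·1+2·6 = 16
R: 1·4+6·0+3·0+5·8 = 44 | 4·7+2·8 = 44
E: 1·6+6·0+3·1+5·3 = 24 | 4·5+2·2 = 24
gcd(1,6,3,5,4,2) = 1

Coefficients: [1, 6, 3, 5, 4, 2]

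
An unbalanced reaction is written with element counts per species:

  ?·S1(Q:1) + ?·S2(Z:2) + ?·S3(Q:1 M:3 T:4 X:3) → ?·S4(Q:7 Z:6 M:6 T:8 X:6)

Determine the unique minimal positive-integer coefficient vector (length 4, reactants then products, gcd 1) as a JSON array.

Q: 5·1+3·0+2·1 = 7 | 1·7 = 7
Z: 5·0+3·2+2·0 = 6 | 1·6 = 6
M: 5·0+3·0+2·3 = 6 | 1·6 = 6
T: 5·0+3·0+2·4 = 8 | 1·8 = 8
X: 5·0+3·0+2·3 = 6 | 1·6 = 6
gcd(5,3,2,1) = 1

Coefficients: [5, 3, 2, 1]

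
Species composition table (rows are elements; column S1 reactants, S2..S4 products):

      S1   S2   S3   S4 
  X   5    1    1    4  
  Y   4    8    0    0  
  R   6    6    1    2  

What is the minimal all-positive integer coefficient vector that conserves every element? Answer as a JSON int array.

X: 4·5 = 20 | 2·1+6·1+3·4 = 20
Y: 4·4 = 16 | 2·8+6·0+3·0 = 16
R: 4·6 = 24 | 2·6+6·1+3·2 = 24
gcd(4,2,6,3) = 1

Coefficients: [4, 2, 6, 3]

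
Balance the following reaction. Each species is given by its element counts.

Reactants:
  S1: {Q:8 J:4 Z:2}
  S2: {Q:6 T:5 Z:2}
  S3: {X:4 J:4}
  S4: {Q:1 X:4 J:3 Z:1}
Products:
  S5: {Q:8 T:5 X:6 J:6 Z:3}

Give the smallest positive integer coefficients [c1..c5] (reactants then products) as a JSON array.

Q: 1·8+6·6+5·0+4·1 = 48 | 6·8 = 48
T: 1·0+6·5+5·0+4·0 = 30 | 6·5 = 30
X: 1·0+6·0+5·4+4·4 = 36 | 6·6 = 36
J: 1·4+6·0+5·4+4·3 = 36 | 6·6 = 36
Z: 1·2+6·2+5·0+4·1 = 18 | 6·3 = 18
gcd(1,6,5,4,6) = 1

Coefficients: [1, 6, 5, 4, 6]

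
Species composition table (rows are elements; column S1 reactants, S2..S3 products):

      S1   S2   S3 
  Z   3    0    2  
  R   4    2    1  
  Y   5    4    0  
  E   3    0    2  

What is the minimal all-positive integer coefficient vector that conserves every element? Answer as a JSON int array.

Coefficients: [4, 5, 6]

Z: 4·3 = 12 | 5·0+6·2 = 12
R: 4·4 = 16 | 5·2+6·1 = 16
Y: 4·5 = 20 | 5·4+6·0 = 20
E: 4·3 = 12 | 5·0+6·2 = 12
gcd(4,5,6) = 1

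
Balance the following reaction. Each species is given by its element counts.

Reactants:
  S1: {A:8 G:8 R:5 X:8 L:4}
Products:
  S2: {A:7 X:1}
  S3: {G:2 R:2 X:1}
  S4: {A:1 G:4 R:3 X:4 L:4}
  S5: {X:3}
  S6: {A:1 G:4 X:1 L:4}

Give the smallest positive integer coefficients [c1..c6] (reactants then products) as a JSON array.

Coefficients: [3, 3, 6, 1, 3, 2]

A: 3·8 = 24 | 3·7+6·0+1·1+3·0+2·1 = 24
G: 3·8 = 24 | 3·0+6·2+1·4+3·0+2·4 = 24
R: 3·5 = 15 | 3·0+6·2+1·3+3·0+2·0 = 15
X: 3·8 = 24 | 3·1+6·1+1·4+3·3+2·1 = 24
L: 3·4 = 12 | 3·0+6·0+1·4+3·0+2·4 = 12
gcd(3,3,6,1,3,2) = 1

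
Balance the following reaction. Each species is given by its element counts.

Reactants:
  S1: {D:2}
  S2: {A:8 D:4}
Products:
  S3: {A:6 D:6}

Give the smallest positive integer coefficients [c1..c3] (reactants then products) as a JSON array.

A: 6·0+3·8 = 24 | 4·6 = 24
D: 6·2+3·4 = 24 | 4·6 = 24
gcd(6,3,4) = 1

Coefficients: [6, 3, 4]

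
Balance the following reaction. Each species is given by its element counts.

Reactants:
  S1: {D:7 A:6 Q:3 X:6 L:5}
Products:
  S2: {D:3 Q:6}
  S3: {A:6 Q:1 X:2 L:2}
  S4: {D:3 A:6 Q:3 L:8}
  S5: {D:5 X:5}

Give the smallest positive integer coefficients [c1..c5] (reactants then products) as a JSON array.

D: 6·7 = 42 | 1·3+3·0+3·3+6·5 = 42
A: 6·6 = 36 | 1·0+3·6+3·6+6·0 = 36
Q: 6·3 = 18 | 1·6+3·1+3·3+6·0 = 18
X: 6·6 = 36 | 1·0+3·2+3·0+6·5 = 36
L: 6·5 = 30 | 1·0+3·2+3·8+6·0 = 30
gcd(6,1,3,3,6) = 1

Coefficients: [6, 1, 3, 3, 6]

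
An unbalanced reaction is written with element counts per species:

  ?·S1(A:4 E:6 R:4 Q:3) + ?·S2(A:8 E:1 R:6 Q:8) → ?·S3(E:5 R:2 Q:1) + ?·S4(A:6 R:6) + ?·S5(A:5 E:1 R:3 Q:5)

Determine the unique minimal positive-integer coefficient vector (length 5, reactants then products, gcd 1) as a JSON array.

A: 3·4+3·8 = 36 | 3·0+1·6+6·5 = 36
E: 3·6+3·1 = 21 | 3·5+1·0+6·1 = 21
R: 3·4+3·6 = 30 | 3·2+1·6+6·3 = 30
Q: 3·3+3·8 = 33 | 3·1+1·0+6·5 = 33
gcd(3,3,3,1,6) = 1

Coefficients: [3, 3, 3, 1, 6]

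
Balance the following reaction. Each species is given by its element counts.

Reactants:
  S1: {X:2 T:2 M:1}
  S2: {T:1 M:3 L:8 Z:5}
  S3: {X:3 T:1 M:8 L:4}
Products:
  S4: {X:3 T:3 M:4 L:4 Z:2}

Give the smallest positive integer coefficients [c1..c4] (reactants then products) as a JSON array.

X: 6·2+2·0+1·3 = 15 | 5·3 = 15
T: 6·2+2·1+1·1 = 15 | 5·3 = 15
M: 6·1+2·3+1·8 = 20 | 5·4 = 20
L: 6·0+2·8+1·4 = 20 | 5·4 = 20
Z: 6·0+2·5+1·0 = 10 | 5·2 = 10
gcd(6,2,1,5) = 1

Coefficients: [6, 2, 1, 5]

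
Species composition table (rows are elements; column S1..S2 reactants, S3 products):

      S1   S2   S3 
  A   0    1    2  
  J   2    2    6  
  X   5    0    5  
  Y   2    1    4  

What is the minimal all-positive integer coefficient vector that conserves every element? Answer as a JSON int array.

A: 1·0+2·1 = 2 | 1·2 = 2
J: 1·2+2·2 = 6 | 1·6 = 6
X: 1·5+2·0 = 5 | 1·5 = 5
Y: 1·2+2·1 = 4 | 1·4 = 4
gcd(1,2,1) = 1

Coefficients: [1, 2, 1]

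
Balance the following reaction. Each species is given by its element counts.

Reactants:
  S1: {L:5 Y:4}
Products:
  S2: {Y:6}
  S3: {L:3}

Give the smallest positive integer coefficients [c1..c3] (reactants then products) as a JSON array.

Coefficients: [3, 2, 5]

L: 3·5 = 15 | 2·0+5·3 = 15
Y: 3·4 = 12 | 2·6+5·0 = 12
gcd(3,2,5) = 1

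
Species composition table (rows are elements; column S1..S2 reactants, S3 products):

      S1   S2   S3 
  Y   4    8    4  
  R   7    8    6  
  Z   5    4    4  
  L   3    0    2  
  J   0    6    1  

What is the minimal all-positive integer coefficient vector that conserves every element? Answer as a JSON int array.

Coefficients: [4, 1, 6]

Y: 4·4+1·8 = 24 | 6·4 = 24
R: 4·7+1·8 = 36 | 6·6 = 36
Z: 4·5+1·4 = 24 | 6·4 = 24
L: 4·3+1·0 = 12 | 6·2 = 12
J: 4·0+1·6 = 6 | 6·1 = 6
gcd(4,1,6) = 1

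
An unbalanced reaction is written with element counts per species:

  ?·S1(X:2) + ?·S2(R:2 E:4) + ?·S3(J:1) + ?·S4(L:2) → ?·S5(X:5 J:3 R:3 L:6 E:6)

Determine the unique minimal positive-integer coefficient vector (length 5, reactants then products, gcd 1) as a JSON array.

Coefficients: [5, 3, 6, 6, 2]

X: 5·2+3·0+6·0+6·0 = 10 | 2·5 = 10
J: 5·0+3·0+6·1+6·0 = 6 | 2·3 = 6
R: 5·0+3·2+6·0+6·0 = 6 | 2·3 = 6
L: 5·0+3·0+6·0+6·2 = 12 | 2·6 = 12
E: 5·0+3·4+6·0+6·0 = 12 | 2·6 = 12
gcd(5,3,6,6,2) = 1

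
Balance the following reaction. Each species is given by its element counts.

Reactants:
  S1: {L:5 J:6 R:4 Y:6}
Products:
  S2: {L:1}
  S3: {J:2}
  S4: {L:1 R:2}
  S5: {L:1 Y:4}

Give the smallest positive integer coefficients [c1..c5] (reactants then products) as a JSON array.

L: 2·5 = 10 | 3·1+6·0+4·1+3·1 = 10
J: 2·6 = 12 | 3·0+6·2+4·0+3·0 = 12
R: 2·4 = 8 | 3·0+6·0+4·2+3·0 = 8
Y: 2·6 = 12 | 3·0+6·0+4·0+3·4 = 12
gcd(2,3,6,4,3) = 1

Coefficients: [2, 3, 6, 4, 3]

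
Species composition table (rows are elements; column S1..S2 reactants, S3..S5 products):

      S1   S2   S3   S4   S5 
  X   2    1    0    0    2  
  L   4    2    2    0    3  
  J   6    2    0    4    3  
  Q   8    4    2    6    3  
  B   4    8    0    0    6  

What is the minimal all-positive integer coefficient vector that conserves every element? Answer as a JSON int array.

X: 5·2+2·1 = 12 | 3·0+4·0+6·2 = 12
L: 5·4+2·2 = 24 | 3·2+4·0+6·3 = 24
J: 5·6+2·2 = 34 | 3·0+4·4+6·3 = 34
Q: 5·8+2·4 = 48 | 3·2+4·6+6·3 = 48
B: 5·4+2·8 = 36 | 3·0+4·0+6·6 = 36
gcd(5,2,3,4,6) = 1

Coefficients: [5, 2, 3, 4, 6]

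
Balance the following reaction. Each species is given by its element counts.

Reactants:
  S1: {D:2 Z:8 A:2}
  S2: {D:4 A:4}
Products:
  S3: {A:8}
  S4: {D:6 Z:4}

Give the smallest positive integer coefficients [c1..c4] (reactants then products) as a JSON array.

D: 2·2+5·4 = 24 | 3·0+4·6 = 24
Z: 2·8+5·0 = 16 | 3·0+4·4 = 16
A: 2·2+5·4 = 24 | 3·8+4·0 = 24
gcd(2,5,3,4) = 1

Coefficients: [2, 5, 3, 4]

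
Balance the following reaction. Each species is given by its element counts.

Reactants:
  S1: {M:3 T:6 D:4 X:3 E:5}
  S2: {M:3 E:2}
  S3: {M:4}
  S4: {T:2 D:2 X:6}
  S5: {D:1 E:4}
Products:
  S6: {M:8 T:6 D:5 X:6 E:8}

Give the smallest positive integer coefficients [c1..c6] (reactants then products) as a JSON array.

M: 4·3+4·3+4·4+3·0+3·0 = 40 | 5·8 = 40
T: 4·6+4·0+4·0+3·2+3·0 = 30 | 5·6 = 30
D: 4·4+4·0+4·0+3·2+3·1 = 25 | 5·5 = 25
X: 4·3+4·0+4·0+3·6+3·0 = 30 | 5·6 = 30
E: 4·5+4·2+4·0+3·0+3·4 = 40 | 5·8 = 40
gcd(4,4,4,3,3,5) = 1

Coefficients: [4, 4, 4, 3, 3, 5]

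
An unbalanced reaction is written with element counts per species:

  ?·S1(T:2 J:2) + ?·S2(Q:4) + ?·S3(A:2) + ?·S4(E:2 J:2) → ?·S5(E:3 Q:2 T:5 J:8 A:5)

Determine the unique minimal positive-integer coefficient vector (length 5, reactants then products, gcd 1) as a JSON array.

E: 5·0+1·0+5·0+3·2 = 6 | 2·3 = 6
Q: 5·0+1·4+5·0+3·0 = 4 | 2·2 = 4
T: 5·2+1·0+5·0+3·0 = 10 | 2·5 = 10
J: 5·2+1·0+5·0+3·2 = 16 | 2·8 = 16
A: 5·0+1·0+5·2+3·0 = 10 | 2·5 = 10
gcd(5,1,5,3,2) = 1

Coefficients: [5, 1, 5, 3, 2]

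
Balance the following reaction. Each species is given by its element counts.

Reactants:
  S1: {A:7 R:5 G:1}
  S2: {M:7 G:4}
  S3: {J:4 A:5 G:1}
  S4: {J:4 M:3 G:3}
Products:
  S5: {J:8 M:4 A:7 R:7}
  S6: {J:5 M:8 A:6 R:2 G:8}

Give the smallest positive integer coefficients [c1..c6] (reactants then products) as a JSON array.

Coefficients: [3, 3, 2, 5, 1, 4]

J: 3·0+3·0+2·4+5·4 = 28 | 1·8+4·5 = 28
M: 3·0+3·7+2·0+5·3 = 36 | 1·4+4·8 = 36
A: 3·7+3·0+2·5+5·0 = 31 | 1·7+4·6 = 31
R: 3·5+3·0+2·0+5·0 = 15 | 1·7+4·2 = 15
G: 3·1+3·4+2·1+5·3 = 32 | 1·0+4·8 = 32
gcd(3,3,2,5,1,4) = 1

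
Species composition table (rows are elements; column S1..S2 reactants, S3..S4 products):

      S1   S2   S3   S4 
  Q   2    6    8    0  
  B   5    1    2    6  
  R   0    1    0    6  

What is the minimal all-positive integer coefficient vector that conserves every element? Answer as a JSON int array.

Q: 2·2+6·6 = 40 | 5·8+1·0 = 40
B: 2·5+6·1 = 16 | 5·2+1·6 = 16
R: 2·0+6·1 = 6 | 5·0+1·6 = 6
gcd(2,6,5,1) = 1

Coefficients: [2, 6, 5, 1]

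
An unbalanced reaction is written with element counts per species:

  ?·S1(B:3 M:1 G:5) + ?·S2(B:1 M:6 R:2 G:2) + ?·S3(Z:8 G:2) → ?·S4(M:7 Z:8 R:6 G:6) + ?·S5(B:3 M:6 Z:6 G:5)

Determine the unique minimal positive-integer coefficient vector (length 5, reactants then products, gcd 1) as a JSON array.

Coefficients: [2, 6, 5, 2, 4]

B: 2·3+6·1+5·0 = 12 | 2·0+4·3 = 12
M: 2·1+6·6+5·0 = 38 | 2·7+4·6 = 38
Z: 2·0+6·0+5·8 = 40 | 2·8+4·6 = 40
R: 2·0+6·2+5·0 = 12 | 2·6+4·0 = 12
G: 2·5+6·2+5·2 = 32 | 2·6+4·5 = 32
gcd(2,6,5,2,4) = 1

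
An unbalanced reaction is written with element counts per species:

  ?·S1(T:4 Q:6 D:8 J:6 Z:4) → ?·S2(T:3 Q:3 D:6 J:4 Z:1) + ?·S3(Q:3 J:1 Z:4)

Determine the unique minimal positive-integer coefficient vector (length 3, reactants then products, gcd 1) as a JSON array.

Coefficients: [3, 4, 2]

T: 3·4 = 12 | 4·3+2·0 = 12
Q: 3·6 = 18 | 4·3+2·3 = 18
D: 3·8 = 24 | 4·6+2·0 = 24
J: 3·6 = 18 | 4·4+2·1 = 18
Z: 3·4 = 12 | 4·1+2·4 = 12
gcd(3,4,2) = 1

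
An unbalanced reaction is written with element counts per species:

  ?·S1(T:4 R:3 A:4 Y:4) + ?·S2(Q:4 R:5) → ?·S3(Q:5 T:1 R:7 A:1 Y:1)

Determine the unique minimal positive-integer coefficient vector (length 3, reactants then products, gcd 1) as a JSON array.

Q: 1·0+5·4 = 20 | 4·5 = 20
T: 1·4+5·0 = 4 | 4·1 = 4
R: 1·3+5·5 = 28 | 4·7 = 28
A: 1·4+5·0 = 4 | 4·1 = 4
Y: 1·4+5·0 = 4 | 4·1 = 4
gcd(1,5,4) = 1

Coefficients: [1, 5, 4]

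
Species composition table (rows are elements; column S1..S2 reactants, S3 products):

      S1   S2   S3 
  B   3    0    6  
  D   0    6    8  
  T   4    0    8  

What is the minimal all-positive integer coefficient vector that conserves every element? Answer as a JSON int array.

B: 6·3+4·0 = 18 | 3·6 = 18
D: 6·0+4·6 = 24 | 3·8 = 24
T: 6·4+4·0 = 24 | 3·8 = 24
gcd(6,4,3) = 1

Coefficients: [6, 4, 3]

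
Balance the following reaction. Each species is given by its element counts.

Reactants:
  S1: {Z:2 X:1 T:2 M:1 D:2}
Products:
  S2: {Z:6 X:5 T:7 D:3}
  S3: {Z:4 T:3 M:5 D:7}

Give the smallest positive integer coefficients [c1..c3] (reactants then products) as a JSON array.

Coefficients: [5, 1, 1]

Z: 5·2 = 10 | 1·6+1·4 = 10
X: 5·1 = 5 | 1·5+1·0 = 5
T: 5·2 = 10 | 1·7+1·3 = 10
M: 5·1 = 5 | 1·0+1·5 = 5
D: 5·2 = 10 | 1·3+1·7 = 10
gcd(5,1,1) = 1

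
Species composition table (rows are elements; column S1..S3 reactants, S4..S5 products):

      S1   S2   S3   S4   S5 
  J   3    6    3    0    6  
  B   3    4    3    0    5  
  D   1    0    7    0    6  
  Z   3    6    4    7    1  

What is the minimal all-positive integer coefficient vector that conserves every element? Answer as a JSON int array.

J: 1·3+3·6+5·3 = 36 | 5·0+6·6 = 36
B: 1·3+3·4+5·3 = 30 | 5·0+6·5 = 30
D: 1·1+3·0+5·7 = 36 | 5·0+6·6 = 36
Z: 1·3+3·6+5·4 = 41 | 5·7+6·1 = 41
gcd(1,3,5,5,6) = 1

Coefficients: [1, 3, 5, 5, 6]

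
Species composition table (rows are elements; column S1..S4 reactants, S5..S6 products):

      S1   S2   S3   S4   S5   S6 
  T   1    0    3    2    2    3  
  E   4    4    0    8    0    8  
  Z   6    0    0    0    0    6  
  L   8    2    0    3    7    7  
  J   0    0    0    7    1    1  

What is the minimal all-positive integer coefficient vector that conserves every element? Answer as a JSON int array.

Coefficients: [5, 3, 4, 1, 2, 5]

T: 5·1+3·0+4·3+1·2 = 19 | 2·2+5·3 = 19
E: 5·4+3·4+4·0+1·8 = 40 | 2·0+5·8 = 40
Z: 5·6+3·0+4·0+1·0 = 30 | 2·0+5·6 = 30
L: 5·8+3·2+4·0+1·3 = 49 | 2·7+5·7 = 49
J: 5·0+3·0+4·0+1·7 = 7 | 2·1+5·1 = 7
gcd(5,3,4,1,2,5) = 1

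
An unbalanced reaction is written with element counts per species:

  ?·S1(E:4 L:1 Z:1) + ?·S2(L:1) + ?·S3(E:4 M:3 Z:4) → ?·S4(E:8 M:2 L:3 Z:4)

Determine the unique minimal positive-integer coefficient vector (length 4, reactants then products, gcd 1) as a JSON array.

Coefficients: [4, 5, 2, 3]

E: 4·4+5·0+2·4 = 24 | 3·8 = 24
M: 4·0+5·0+2·3 = 6 | 3·2 = 6
L: 4·1+5·1+2·0 = 9 | 3·3 = 9
Z: 4·1+5·0+2·4 = 12 | 3·4 = 12
gcd(4,5,2,3) = 1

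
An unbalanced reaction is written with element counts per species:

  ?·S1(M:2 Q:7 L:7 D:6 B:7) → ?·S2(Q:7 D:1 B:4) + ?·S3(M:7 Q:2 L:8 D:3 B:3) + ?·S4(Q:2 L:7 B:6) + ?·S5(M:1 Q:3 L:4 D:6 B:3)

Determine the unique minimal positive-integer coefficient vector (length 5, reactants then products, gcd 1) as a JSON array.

M: 6·2 = 12 | 3·0+1·7+2·0+5·1 = 12
Q: 6·7 = 42 | 3·7+1·2+2·2+5·3 = 42
L: 6·7 = 42 | 3·0+1·8+2·7+5·4 = 42
D: 6·6 = 36 | 3·1+1·3+2·0+5·6 = 36
B: 6·7 = 42 | 3·4+1·3+2·6+5·3 = 42
gcd(6,3,1,2,5) = 1

Coefficients: [6, 3, 1, 2, 5]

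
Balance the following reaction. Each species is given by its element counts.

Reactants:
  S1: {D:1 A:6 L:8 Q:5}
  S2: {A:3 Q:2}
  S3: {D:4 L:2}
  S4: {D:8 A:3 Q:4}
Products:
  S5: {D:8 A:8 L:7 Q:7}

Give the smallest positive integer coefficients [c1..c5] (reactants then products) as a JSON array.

Coefficients: [4, 5, 5, 3, 6]

D: 4·1+5·0+5·4+3·8 = 48 | 6·8 = 48
A: 4·6+5·3+5·0+3·3 = 48 | 6·8 = 48
L: 4·8+5·0+5·2+3·0 = 42 | 6·7 = 42
Q: 4·5+5·2+5·0+3·4 = 42 | 6·7 = 42
gcd(4,5,5,3,6) = 1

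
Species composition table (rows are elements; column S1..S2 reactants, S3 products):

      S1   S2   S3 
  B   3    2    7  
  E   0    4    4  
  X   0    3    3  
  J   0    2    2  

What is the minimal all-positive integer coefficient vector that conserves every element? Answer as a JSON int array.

B: 5·3+3·2 = 21 | 3·7 = 21
E: 5·0+3·4 = 12 | 3·4 = 12
X: 5·0+3·3 = 9 | 3·3 = 9
J: 5·0+3·2 = 6 | 3·2 = 6
gcd(5,3,3) = 1

Coefficients: [5, 3, 3]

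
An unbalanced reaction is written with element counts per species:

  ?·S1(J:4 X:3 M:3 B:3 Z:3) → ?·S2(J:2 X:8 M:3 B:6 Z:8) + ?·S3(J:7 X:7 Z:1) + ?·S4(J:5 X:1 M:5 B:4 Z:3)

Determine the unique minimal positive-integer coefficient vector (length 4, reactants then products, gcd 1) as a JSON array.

J: 6·4 = 24 | 1·2+1·7+3·5 = 24
X: 6·3 = 18 | 1·8+1·7+3·1 = 18
M: 6·3 = 18 | 1·3+1·0+3·5 = 18
B: 6·3 = 18 | 1·6+1·0+3·4 = 18
Z: 6·3 = 18 | 1·8+1·1+3·3 = 18
gcd(6,1,1,3) = 1

Coefficients: [6, 1, 1, 3]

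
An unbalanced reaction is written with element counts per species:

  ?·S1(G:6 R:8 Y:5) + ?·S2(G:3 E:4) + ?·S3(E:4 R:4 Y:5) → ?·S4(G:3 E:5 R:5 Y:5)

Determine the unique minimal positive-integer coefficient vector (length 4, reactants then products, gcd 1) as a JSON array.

G: 1·6+2·3+3·0 = 12 | 4·3 = 12
E: 1·0+2·4+3·4 = 20 | 4·5 = 20
R: 1·8+2·0+3·4 = 20 | 4·5 = 20
Y: 1·5+2·0+3·5 = 20 | 4·5 = 20
gcd(1,2,3,4) = 1

Coefficients: [1, 2, 3, 4]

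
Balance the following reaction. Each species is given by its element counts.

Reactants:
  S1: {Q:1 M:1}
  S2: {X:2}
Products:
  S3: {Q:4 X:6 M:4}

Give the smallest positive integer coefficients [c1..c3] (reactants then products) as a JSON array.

Q: 4·1+3·0 = 4 | 1·4 = 4
X: 4·0+3·2 = 6 | 1·6 = 6
M: 4·1+3·0 = 4 | 1·4 = 4
gcd(4,3,1) = 1

Coefficients: [4, 3, 1]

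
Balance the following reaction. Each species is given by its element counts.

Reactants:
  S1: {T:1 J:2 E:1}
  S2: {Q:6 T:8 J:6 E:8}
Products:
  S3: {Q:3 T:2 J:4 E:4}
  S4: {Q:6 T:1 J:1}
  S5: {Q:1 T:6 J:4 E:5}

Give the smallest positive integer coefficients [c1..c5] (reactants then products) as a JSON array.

Q: 6·0+5·6 = 30 | 4·3+2·6+6·1 = 30
T: 6·1+5·8 = 46 | 4·2+2·1+6·6 = 46
J: 6·2+5·6 = 42 | 4·4+2·1+6·4 = 42
E: 6·1+5·8 = 46 | 4·4+2·0+6·5 = 46
gcd(6,5,4,2,6) = 1

Coefficients: [6, 5, 4, 2, 6]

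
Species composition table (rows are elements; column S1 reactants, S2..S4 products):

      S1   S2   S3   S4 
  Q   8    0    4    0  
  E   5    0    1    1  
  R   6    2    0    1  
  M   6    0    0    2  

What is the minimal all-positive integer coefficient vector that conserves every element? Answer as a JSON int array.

Q: 2·8 = 16 | 3·0+4·4+6·0 = 16
E: 2·5 = 10 | 3·0+4·1+6·1 = 10
R: 2·6 = 12 | 3·2+4·0+6·1 = 12
M: 2·6 = 12 | 3·0+4·0+6·2 = 12
gcd(2,3,4,6) = 1

Coefficients: [2, 3, 4, 6]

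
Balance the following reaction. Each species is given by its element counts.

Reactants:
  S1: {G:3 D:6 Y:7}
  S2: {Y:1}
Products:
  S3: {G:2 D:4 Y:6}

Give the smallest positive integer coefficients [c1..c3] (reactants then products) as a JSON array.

G: 2·3+4·0 = 6 | 3·2 = 6
D: 2·6+4·0 = 12 | 3·4 = 12
Y: 2·7+4·1 = 18 | 3·6 = 18
gcd(2,4,3) = 1

Coefficients: [2, 4, 3]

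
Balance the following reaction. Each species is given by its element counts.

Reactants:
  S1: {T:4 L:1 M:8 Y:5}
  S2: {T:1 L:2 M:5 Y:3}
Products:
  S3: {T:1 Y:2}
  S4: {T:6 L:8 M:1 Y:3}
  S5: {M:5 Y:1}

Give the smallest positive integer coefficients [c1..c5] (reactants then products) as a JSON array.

Coefficients: [2, 3, 5, 1, 6]

T: 2·4+3·1 = 11 | 5·1+1·6+6·0 = 11
L: 2·1+3·2 = 8 | 5·0+1·8+6·0 = 8
M: 2·8+3·5 = 31 | 5·0+1·1+6·5 = 31
Y: 2·5+3·3 = 19 | 5·2+1·3+6·1 = 19
gcd(2,3,5,1,6) = 1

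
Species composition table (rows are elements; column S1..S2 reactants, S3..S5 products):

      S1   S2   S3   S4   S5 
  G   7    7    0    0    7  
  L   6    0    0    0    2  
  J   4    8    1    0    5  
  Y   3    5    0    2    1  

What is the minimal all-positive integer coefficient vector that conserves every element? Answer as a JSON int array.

Coefficients: [1, 2, 5, 5, 3]

G: 1·7+2·7 = 21 | 5·0+5·0+3·7 = 21
L: 1·6+2·0 = 6 | 5·0+5·0+3·2 = 6
J: 1·4+2·8 = 20 | 5·1+5·0+3·5 = 20
Y: 1·3+2·5 = 13 | 5·0+5·2+3·1 = 13
gcd(1,2,5,5,3) = 1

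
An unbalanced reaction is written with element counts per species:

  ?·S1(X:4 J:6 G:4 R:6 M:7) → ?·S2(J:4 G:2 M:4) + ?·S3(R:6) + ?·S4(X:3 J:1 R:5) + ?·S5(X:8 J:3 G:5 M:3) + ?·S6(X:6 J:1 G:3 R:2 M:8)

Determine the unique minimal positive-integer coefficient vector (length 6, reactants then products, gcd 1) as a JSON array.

X: 5·4 = 20 | 6·0+3·0+2·3+1·8+1·6 = 20
J: 5·6 = 30 | 6·4+3·0+2·1+1·3+1·1 = 30
G: 5·4 = 20 | 6·2+3·0+2·0+1·5+1·3 = 20
R: 5·6 = 30 | 6·0+3·6+2·5+1·0+1·2 = 30
M: 5·7 = 35 | 6·4+3·0+2·0+1·3+1·8 = 35
gcd(5,6,3,2,1,1) = 1

Coefficients: [5, 6, 3, 2, 1, 1]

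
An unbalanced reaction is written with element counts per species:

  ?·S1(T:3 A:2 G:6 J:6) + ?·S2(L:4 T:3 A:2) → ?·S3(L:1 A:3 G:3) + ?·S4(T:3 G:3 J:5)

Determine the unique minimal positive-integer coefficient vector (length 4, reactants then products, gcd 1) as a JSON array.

Coefficients: [5, 1, 4, 6]

L: 5·0+1·4 = 4 | 4·1+6·0 = 4
T: 5·3+1·3 = 18 | 4·0+6·3 = 18
A: 5·2+1·2 = 12 | 4·3+6·0 = 12
G: 5·6+1·0 = 30 | 4·3+6·3 = 30
J: 5·6+1·0 = 30 | 4·0+6·5 = 30
gcd(5,1,4,6) = 1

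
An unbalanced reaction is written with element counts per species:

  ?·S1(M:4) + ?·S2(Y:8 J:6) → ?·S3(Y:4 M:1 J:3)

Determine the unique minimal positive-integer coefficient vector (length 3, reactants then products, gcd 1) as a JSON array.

Y: 1·0+2·8 = 16 | 4·4 = 16
M: 1·4+2·0 = 4 | 4·1 = 4
J: 1·0+2·6 = 12 | 4·3 = 12
gcd(1,2,4) = 1

Coefficients: [1, 2, 4]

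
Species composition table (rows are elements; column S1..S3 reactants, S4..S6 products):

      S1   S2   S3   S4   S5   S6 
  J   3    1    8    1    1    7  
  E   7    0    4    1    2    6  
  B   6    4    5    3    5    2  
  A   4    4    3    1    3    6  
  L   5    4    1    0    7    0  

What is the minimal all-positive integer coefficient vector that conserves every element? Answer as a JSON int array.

J: 4·3+5·1+2·8 = 33 | 6·1+6·1+3·7 = 33
E: 4·7+5·0+2·4 = 36 | 6·1+6·2+3·6 = 36
B: 4·6+5·4+2·5 = 54 | 6·3+6·5+3·2 = 54
A: 4·4+5·4+2·3 = 42 | 6·1+6·3+3·6 = 42
L: 4·5+5·4+2·1 = 42 | 6·0+6·7+3·0 = 42
gcd(4,5,2,6,6,3) = 1

Coefficients: [4, 5, 2, 6, 6, 3]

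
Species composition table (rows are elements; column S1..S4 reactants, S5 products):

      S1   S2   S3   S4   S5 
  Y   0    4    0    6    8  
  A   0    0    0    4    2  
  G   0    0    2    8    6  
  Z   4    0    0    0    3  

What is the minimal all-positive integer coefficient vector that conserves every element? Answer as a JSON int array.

Coefficients: [3, 5, 4, 2, 4]

Y: 3·0+5·4+4·0+2·6 = 32 | 4·8 = 32
A: 3·0+5·0+4·0+2·4 = 8 | 4·2 = 8
G: 3·0+5·0+4·2+2·8 = 24 | 4·6 = 24
Z: 3·4+5·0+4·0+2·0 = 12 | 4·3 = 12
gcd(3,5,4,2,4) = 1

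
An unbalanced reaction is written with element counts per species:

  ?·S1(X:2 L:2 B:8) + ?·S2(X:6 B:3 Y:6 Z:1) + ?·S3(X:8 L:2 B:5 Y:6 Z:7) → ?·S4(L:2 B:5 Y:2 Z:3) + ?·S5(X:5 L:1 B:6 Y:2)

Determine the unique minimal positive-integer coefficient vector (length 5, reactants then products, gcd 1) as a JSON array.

X: 5·2+2·6+1·8 = 30 | 3·0+6·5 = 30
L: 5·2+2·0+1·2 = 12 | 3·2+6·1 = 12
B: 5·8+2·3+1·5 = 51 | 3·5+6·6 = 51
Y: 5·0+2·6+1·6 = 18 | 3·2+6·2 = 18
Z: 5·0+2·1+1·7 = 9 | 3·3+6·0 = 9
gcd(5,2,1,3,6) = 1

Coefficients: [5, 2, 1, 3, 6]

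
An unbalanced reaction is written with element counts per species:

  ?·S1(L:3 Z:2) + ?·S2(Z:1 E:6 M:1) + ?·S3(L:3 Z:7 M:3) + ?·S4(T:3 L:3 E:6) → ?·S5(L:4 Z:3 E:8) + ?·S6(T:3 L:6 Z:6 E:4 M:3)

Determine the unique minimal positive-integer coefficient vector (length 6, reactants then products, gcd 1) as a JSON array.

Coefficients: [5, 3, 2, 3, 3, 3]

T: 5·0+3·0+2·0+3·3 = 9 | 3·0+3·3 = 9
L: 5·3+3·0+2·3+3·3 = 30 | 3·4+3·6 = 30
Z: 5·2+3·1+2·7+3·0 = 27 | 3·3+3·6 = 27
E: 5·0+3·6+2·0+3·6 = 36 | 3·8+3·4 = 36
M: 5·0+3·1+2·3+3·0 = 9 | 3·0+3·3 = 9
gcd(5,3,2,3,3,3) = 1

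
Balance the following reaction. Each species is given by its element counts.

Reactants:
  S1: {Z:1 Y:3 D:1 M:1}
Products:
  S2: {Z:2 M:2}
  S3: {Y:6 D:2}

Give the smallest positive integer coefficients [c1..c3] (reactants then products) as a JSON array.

Coefficients: [2, 1, 1]

Z: 2·1 = 2 | 1·2+1·0 = 2
Y: 2·3 = 6 | 1·0+1·6 = 6
D: 2·1 = 2 | 1·0+1·2 = 2
M: 2·1 = 2 | 1·2+1·0 = 2
gcd(2,1,1) = 1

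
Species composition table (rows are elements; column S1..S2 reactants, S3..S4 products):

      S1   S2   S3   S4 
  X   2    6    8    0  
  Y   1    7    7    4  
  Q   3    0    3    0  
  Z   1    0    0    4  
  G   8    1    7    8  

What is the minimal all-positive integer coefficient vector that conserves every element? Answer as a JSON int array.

X: 4·2+4·6 = 32 | 4·8+1·0 = 32
Y: 4·1+4·7 = 32 | 4·7+1·4 = 32
Q: 4·3+4·0 = 12 | 4·3+1·0 = 12
Z: 4·1+4·0 = 4 | 4·0+1·4 = 4
G: 4·8+4·1 = 36 | 4·7+1·8 = 36
gcd(4,4,4,1) = 1

Coefficients: [4, 4, 4, 1]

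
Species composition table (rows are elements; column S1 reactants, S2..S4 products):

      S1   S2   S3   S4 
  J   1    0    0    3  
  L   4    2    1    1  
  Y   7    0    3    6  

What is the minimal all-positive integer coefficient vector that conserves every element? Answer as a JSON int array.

Coefficients: [3, 3, 5, 1]

J: 3·1 = 3 | 3·0+5·0+1·3 = 3
L: 3·4 = 12 | 3·2+5·1+1·1 = 12
Y: 3·7 = 21 | 3·0+5·3+1·6 = 21
gcd(3,3,5,1) = 1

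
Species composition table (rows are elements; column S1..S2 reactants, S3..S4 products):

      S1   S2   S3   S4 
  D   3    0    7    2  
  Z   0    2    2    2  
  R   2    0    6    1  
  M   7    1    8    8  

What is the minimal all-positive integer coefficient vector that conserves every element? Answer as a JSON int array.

Coefficients: [5, 5, 1, 4]

D: 5·3+5·0 = 15 | 1·7+4·2 = 15
Z: 5·0+5·2 = 10 | 1·2+4·2 = 10
R: 5·2+5·0 = 10 | 1·6+4·1 = 10
M: 5·7+5·1 = 40 | 1·8+4·8 = 40
gcd(5,5,1,4) = 1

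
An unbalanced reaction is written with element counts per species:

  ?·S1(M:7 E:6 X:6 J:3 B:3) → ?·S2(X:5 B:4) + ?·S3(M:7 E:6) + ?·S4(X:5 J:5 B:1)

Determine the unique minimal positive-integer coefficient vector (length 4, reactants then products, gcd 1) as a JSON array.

Coefficients: [5, 3, 5, 3]

M: 5·7 = 35 | 3·0+5·7+3·0 = 35
E: 5·6 = 30 | 3·0+5·6+3·0 = 30
X: 5·6 = 30 | 3·5+5·0+3·5 = 30
J: 5·3 = 15 | 3·0+5·0+3·5 = 15
B: 5·3 = 15 | 3·4+5·0+3·1 = 15
gcd(5,3,5,3) = 1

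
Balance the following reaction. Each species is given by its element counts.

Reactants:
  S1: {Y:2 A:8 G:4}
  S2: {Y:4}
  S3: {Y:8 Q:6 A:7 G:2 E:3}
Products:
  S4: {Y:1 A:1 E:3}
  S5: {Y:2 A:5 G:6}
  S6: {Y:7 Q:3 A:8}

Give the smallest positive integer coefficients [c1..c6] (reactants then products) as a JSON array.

Coefficients: [5, 3, 2, 2, 4, 4]

Y: 5·2+3·4+2·8 = 38 | 2·1+4·2+4·7 = 38
Q: 5·0+3·0+2·6 = 12 | 2·0+4·0+4·3 = 12
A: 5·8+3·0+2·7 = 54 | 2·1+4·5+4·8 = 54
G: 5·4+3·0+2·2 = 24 | 2·0+4·6+4·0 = 24
E: 5·0+3·0+2·3 = 6 | 2·3+4·0+4·0 = 6
gcd(5,3,2,2,4,4) = 1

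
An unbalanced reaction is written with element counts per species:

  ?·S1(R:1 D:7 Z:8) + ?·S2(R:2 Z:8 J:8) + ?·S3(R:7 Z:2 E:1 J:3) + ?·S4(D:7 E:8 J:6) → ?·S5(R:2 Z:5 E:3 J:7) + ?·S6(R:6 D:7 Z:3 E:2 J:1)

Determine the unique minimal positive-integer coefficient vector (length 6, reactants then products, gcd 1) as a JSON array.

Coefficients: [2, 1, 4, 2, 4, 4]

R: 2·1+1·2+4·7+2·0 = 32 | 4·2+4·6 = 32
D: 2·7+1·0+4·0+2·7 = 28 | 4·0+4·7 = 28
Z: 2·8+1·8+4·2+2·0 = 32 | 4·5+4·3 = 32
E: 2·0+1·0+4·1+2·8 = 20 | 4·3+4·2 = 20
J: 2·0+1·8+4·3+2·6 = 32 | 4·7+4·1 = 32
gcd(2,1,4,2,4,4) = 1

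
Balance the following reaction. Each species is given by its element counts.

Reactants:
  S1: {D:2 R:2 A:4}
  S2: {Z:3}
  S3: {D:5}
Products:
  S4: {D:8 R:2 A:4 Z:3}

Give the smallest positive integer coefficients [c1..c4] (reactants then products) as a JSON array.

D: 5·2+5·0+6·5 = 40 | 5·8 = 40
R: 5·2+5·0+6·0 = 10 | 5·2 = 10
A: 5·4+5·0+6·0 = 20 | 5·4 = 20
Z: 5·0+5·3+6·0 = 15 | 5·3 = 15
gcd(5,5,6,5) = 1

Coefficients: [5, 5, 6, 5]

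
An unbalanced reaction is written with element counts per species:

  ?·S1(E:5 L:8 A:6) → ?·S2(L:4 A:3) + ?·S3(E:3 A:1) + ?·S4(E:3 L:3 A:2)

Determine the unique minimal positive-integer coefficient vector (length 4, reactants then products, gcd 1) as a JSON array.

E: 3·5 = 15 | 3·0+1·3+4·3 = 15
L: 3·8 = 24 | 3·4+1·0+4·3 = 24
A: 3·6 = 18 | 3·3+1·1+4·2 = 18
gcd(3,3,1,4) = 1

Coefficients: [3, 3, 1, 4]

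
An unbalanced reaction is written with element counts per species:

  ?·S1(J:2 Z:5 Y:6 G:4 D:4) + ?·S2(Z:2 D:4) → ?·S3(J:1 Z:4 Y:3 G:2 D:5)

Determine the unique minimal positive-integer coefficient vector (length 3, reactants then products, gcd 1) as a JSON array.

J: 2·2+3·0 = 4 | 4·1 = 4
Z: 2·5+3·2 = 16 | 4·4 = 16
Y: 2·6+3·0 = 12 | 4·3 = 12
G: 2·4+3·0 = 8 | 4·2 = 8
D: 2·4+3·4 = 20 | 4·5 = 20
gcd(2,3,4) = 1

Coefficients: [2, 3, 4]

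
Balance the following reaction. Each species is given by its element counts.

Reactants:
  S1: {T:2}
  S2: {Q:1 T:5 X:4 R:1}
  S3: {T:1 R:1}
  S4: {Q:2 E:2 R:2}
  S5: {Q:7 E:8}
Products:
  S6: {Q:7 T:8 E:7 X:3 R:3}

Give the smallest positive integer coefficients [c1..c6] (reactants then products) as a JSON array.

Q: 6·0+3·1+5·0+2·2+3·7 = 28 | 4·7 = 28
T: 6·2+3·5+5·1+2·0+3·0 = 32 | 4·8 = 32
E: 6·0+3·0+5·0+2·2+3·8 = 28 | 4·7 = 28
X: 6·0+3·4+5·0+2·0+3·0 = 12 | 4·3 = 12
R: 6·0+3·1+5·1+2·2+3·0 = 12 | 4·3 = 12
gcd(6,3,5,2,3,4) = 1

Coefficients: [6, 3, 5, 2, 3, 4]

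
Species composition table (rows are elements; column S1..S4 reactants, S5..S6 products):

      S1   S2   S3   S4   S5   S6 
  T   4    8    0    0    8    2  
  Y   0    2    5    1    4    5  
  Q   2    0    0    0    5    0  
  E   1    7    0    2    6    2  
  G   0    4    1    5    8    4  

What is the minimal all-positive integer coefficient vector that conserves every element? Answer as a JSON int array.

T: 5·4+1·8+6·0+6·0 = 28 | 2·8+6·2 = 28
Y: 5·0+1·2+6·5+6·1 = 38 | 2·4+6·5 = 38
Q: 5·2+1·0+6·0+6·0 = 10 | 2·5+6·0 = 10
E: 5·1+1·7+6·0+6·2 = 24 | 2·6+6·2 = 24
G: 5·0+1·4+6·1+6·5 = 40 | 2·8+6·4 = 40
gcd(5,1,6,6,2,6) = 1

Coefficients: [5, 1, 6, 6, 2, 6]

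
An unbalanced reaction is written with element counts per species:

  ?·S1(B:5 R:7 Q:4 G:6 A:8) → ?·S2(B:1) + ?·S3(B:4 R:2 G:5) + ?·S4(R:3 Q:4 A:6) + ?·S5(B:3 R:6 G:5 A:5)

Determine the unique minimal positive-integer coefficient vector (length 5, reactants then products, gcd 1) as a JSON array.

B: 5·5 = 25 | 3·1+4·4+5·0+2·3 = 25
R: 5·7 = 35 | 3·0+4·2+5·3+2·6 = 35
Q: 5·4 = 20 | 3·0+4·0+5·4+2·0 = 20
G: 5·6 = 30 | 3·0+4·5+5·0+2·5 = 30
A: 5·8 = 40 | 3·0+4·0+5·6+2·5 = 40
gcd(5,3,4,5,2) = 1

Coefficients: [5, 3, 4, 5, 2]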